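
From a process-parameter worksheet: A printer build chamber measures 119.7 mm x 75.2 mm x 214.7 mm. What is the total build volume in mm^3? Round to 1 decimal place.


V = 119.7 * 75.2 * 214.7 = 1932609.2 mm^3


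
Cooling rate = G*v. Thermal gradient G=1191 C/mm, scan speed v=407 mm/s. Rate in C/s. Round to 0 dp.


CR = 1191 * 407 = 484737 C/s


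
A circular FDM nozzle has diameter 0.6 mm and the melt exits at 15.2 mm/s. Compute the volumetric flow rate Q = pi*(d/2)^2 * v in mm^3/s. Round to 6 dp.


A = pi*(0.6/2)^2 = 0.28274334 mm^2
Q = 0.28274334 * 15.2 = 4.297699 mm^3/s


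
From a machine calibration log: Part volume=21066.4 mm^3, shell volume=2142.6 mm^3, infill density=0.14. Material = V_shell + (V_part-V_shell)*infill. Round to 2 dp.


V_infill = (21066.4 - 2142.6) * 0.14 = 2649.33
V_total = 2142.6 + 2649.33 = 4791.93 mm^3


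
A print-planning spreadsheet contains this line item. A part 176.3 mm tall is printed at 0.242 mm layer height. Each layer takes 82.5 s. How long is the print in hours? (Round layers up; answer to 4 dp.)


Layers = ceil(176.3/0.242) = 729
t = 729 * 82.5 / 3600 = 16.7063 hrs


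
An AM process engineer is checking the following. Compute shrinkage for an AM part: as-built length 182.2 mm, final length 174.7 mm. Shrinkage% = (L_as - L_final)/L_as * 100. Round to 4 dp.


Shrinkage = ((182.2-174.7)/182.2)*100 = 4.1164 %


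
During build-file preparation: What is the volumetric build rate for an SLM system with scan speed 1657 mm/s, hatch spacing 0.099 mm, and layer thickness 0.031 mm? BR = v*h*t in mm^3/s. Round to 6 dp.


Rate = 1657 * 0.099 * 0.031 = 5.085333 mm^3/s


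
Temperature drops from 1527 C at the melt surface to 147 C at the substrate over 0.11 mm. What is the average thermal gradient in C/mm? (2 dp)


G = (1527-147)/0.11 = 12545.45 C/mm


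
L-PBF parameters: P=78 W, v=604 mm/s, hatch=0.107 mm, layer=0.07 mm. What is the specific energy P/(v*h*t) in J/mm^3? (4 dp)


Build rate = 604 * 0.107 * 0.07 = 4.52396 mm^3/s
SE = 78 / 4.52396 = 17.2415 J/mm^3


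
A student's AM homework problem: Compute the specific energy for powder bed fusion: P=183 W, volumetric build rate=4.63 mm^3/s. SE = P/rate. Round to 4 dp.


SE = 183 / 4.63 = 39.5248 J/mm^3


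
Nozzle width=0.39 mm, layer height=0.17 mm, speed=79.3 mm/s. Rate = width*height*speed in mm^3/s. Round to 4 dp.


Rate = 0.39 * 0.17 * 79.3 = 5.2576 mm^3/s


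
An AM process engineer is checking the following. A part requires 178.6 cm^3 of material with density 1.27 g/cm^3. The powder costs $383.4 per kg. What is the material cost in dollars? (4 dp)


Mass = 178.6*1.27/1000 = 0.226822 kg
Cost = 0.226822 * 383.4 = 86.9636 $


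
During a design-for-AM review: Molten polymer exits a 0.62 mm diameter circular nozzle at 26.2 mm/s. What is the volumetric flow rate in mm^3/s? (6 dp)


A = pi*(0.62/2)^2 = 0.30190705 mm^2
Q = 0.30190705 * 26.2 = 7.909965 mm^3/s


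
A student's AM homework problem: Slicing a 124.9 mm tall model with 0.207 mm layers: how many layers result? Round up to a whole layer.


Layers = ceil(124.9/0.207) = 604


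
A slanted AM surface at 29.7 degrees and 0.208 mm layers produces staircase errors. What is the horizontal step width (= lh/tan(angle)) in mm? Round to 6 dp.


step = 0.208 / tan(29.7) = 0.364663 mm


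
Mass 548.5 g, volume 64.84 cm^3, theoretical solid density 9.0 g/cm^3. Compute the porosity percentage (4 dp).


rho_part = 548.5 / 64.84 = 8.45928439 g/cm^3
Porosity = (1 - 8.45928439/9.0)*100 = 6.008 %


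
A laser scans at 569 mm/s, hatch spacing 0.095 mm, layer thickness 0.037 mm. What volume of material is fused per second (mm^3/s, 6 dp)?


Rate = 569 * 0.095 * 0.037 = 2.000035 mm^3/s


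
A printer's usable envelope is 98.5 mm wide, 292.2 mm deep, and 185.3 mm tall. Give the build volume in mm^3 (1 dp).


V = 98.5 * 292.2 * 185.3 = 5333249.0 mm^3


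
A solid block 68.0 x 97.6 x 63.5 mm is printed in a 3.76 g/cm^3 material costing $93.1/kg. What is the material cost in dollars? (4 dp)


V = 68.0 * 97.6 * 63.5 = 421436.8 mm^3 = 421.4368 cm^3
Mass = 421.4368 * 3.76 / 1000 = 1.58460237 kg
Cost = 1.58460237 * 93.1 = 147.5265 $


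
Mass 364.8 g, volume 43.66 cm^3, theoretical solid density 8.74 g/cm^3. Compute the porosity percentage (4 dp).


rho_part = 364.8 / 43.66 = 8.35547412 g/cm^3
Porosity = (1 - 8.35547412/8.74)*100 = 4.3996 %


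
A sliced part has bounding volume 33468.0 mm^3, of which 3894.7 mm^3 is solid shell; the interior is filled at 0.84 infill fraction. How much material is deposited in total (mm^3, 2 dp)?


V_infill = (33468.0 - 3894.7) * 0.84 = 24841.57
V_total = 3894.7 + 24841.57 = 28736.27 mm^3


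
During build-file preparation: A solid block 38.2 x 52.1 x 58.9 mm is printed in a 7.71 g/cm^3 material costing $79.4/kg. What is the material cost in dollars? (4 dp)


V = 38.2 * 52.1 * 58.9 = 117223.958 mm^3 = 117.223958 cm^3
Mass = 117.223958 * 7.71 / 1000 = 0.90379672 kg
Cost = 0.90379672 * 79.4 = 71.7615 $


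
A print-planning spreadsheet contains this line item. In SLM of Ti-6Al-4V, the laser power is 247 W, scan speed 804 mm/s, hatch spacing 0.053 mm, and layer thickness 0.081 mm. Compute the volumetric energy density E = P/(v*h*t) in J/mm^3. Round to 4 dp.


E = 247 / (804*0.053*0.081) = 71.5616 J/mm^3


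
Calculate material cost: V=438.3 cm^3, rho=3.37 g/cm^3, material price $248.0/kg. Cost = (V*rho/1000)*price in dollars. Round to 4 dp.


Mass = 438.3*3.37/1000 = 1.477071 kg
Cost = 1.477071 * 248.0 = 366.3136 $


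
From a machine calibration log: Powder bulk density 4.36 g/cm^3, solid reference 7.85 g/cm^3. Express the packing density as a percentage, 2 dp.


Packing = (4.36/7.85)*100 = 55.54 %


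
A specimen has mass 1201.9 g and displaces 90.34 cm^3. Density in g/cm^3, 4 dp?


rho = 1201.9 / 90.34 = 13.3042 g/cm^3


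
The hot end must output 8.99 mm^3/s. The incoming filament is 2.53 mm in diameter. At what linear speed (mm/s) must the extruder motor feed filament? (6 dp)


A = pi*(2.53/2)^2 = 5.027255
v = 8.99 / 5.027255 = 1.788252 mm/s


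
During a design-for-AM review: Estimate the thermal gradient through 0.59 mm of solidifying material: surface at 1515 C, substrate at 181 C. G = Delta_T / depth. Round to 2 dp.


G = (1515-181)/0.59 = 2261.02 C/mm


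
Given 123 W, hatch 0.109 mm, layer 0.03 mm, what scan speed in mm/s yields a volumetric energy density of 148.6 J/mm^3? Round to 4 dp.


v = 123 / (148.6*0.109*0.03) = 253.127 mm/s


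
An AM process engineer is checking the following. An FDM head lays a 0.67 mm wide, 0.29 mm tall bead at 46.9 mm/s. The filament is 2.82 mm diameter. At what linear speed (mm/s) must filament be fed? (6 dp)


Q = 0.67 * 0.29 * 46.9 = 9.11267 mm^3/s
A_fil = pi*(2.82/2)^2 = 6.24580035 mm^2
v_feed = 9.11267 / 6.24580035 = 1.459008 mm/s


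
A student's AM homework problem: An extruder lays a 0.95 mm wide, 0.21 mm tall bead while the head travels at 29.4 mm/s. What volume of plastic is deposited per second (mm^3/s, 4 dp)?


Rate = 0.95 * 0.21 * 29.4 = 5.8653 mm^3/s


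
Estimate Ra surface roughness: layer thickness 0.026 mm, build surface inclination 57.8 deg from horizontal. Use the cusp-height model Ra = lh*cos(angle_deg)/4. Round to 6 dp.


Ra = 0.026 * cos(57.8) / 4 = 0.003464 mm


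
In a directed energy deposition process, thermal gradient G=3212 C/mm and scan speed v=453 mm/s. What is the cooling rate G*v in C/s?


CR = 3212 * 453 = 1455036 C/s


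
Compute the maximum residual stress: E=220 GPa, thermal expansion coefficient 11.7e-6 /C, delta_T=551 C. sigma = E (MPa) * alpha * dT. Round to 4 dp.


sigma = 220*1000 * 11.7e-6 * 551 = 1418.274 MPa


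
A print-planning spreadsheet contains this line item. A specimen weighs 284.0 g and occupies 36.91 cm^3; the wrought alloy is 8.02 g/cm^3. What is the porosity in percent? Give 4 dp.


rho_part = 284.0 / 36.91 = 7.69439176 g/cm^3
Porosity = (1 - 7.69439176/8.02)*100 = 4.06 %


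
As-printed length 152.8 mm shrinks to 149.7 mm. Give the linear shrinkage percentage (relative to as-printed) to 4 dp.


Shrinkage = ((152.8-149.7)/152.8)*100 = 2.0288 %


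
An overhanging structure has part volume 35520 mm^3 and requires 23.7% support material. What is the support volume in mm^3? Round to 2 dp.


V_support = 35520 * 0.237 = 8418.24 mm^3


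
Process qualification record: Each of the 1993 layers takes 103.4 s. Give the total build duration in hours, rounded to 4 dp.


t = 1993 * 103.4 / 3600 = 57.2434 hrs


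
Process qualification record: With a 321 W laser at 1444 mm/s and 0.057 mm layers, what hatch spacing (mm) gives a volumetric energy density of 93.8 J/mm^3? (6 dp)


h = 321 / (93.8*1444*0.057) = 0.041578 mm


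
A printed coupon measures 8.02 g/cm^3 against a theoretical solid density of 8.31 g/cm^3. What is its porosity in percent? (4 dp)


Porosity = (1-8.02/8.31)*100 = 3.4898 %


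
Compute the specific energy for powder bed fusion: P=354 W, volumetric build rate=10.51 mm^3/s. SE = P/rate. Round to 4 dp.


SE = 354 / 10.51 = 33.6822 J/mm^3


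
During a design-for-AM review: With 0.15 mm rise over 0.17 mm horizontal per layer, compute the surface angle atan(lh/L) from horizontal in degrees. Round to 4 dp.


angle = atan(0.15/0.17) = 41.4237 degrees


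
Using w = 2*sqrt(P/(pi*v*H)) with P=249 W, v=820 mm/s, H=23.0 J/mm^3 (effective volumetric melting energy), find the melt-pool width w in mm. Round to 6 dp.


w = 2*sqrt(249/(pi*820*23.0)) = 0.129653 mm


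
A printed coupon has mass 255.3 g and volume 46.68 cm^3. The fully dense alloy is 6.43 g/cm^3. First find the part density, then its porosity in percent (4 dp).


rho_part = 255.3 / 46.68 = 5.46915167 g/cm^3
Porosity = (1 - 5.46915167/6.43)*100 = 14.9432 %


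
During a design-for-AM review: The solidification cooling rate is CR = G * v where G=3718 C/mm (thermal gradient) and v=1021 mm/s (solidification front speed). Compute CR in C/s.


CR = 3718 * 1021 = 3796078 C/s


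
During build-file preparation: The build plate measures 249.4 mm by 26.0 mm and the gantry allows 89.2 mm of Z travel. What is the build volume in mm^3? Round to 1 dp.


V = 249.4 * 26.0 * 89.2 = 578408.5 mm^3


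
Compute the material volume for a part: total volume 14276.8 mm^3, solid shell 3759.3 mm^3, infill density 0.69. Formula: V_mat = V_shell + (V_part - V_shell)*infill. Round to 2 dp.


V_infill = (14276.8 - 3759.3) * 0.69 = 7257.08
V_total = 3759.3 + 7257.08 = 11016.38 mm^3


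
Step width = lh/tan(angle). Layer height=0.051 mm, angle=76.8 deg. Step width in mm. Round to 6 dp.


step = 0.051 / tan(76.8) = 0.011962 mm


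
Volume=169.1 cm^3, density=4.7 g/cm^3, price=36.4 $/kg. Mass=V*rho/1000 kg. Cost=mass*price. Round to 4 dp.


Mass = 169.1*4.7/1000 = 0.79477 kg
Cost = 0.79477 * 36.4 = 28.9296 $


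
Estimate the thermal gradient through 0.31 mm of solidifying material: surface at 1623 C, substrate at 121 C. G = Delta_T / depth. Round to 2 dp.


G = (1623-121)/0.31 = 4845.16 C/mm


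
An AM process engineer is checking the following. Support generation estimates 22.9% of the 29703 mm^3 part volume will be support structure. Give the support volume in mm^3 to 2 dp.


V_support = 29703 * 0.229 = 6801.99 mm^3


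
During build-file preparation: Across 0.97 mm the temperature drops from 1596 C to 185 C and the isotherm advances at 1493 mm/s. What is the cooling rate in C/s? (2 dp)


G = (1596-185)/0.97 = 1454.63917526 C/mm
CR = 1454.63917526 * 1493 = 2171776.29 C/s


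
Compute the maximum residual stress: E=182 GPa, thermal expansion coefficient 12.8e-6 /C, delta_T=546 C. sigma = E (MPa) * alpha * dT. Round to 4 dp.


sigma = 182*1000 * 12.8e-6 * 546 = 1271.9616 MPa


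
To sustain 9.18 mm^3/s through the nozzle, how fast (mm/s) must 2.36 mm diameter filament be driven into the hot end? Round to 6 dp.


A = pi*(2.36/2)^2 = 4.374354
v = 9.18 / 4.374354 = 2.098596 mm/s


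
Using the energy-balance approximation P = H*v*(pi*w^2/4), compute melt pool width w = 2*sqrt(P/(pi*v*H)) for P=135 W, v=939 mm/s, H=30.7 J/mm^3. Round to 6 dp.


w = 2*sqrt(135/(pi*939*30.7)) = 0.077218 mm


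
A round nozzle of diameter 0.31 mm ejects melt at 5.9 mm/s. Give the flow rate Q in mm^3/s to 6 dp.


A = pi*(0.31/2)^2 = 0.07547676 mm^2
Q = 0.07547676 * 5.9 = 0.445313 mm^3/s


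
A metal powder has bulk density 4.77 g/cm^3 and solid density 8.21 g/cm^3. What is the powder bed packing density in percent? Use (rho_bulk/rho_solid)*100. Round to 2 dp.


Packing = (4.77/8.21)*100 = 58.1 %


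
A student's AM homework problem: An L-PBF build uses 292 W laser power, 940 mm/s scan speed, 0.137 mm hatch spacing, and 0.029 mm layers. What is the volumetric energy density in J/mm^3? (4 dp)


E = 292 / (940*0.137*0.029) = 78.1873 J/mm^3


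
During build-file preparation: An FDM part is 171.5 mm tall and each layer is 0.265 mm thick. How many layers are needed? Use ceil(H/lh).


Layers = ceil(171.5/0.265) = 648


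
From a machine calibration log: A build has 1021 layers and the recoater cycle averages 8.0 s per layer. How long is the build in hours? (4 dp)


t = 1021 * 8.0 / 3600 = 2.2689 hrs


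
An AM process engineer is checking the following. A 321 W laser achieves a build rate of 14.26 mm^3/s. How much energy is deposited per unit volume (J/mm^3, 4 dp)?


SE = 321 / 14.26 = 22.5105 J/mm^3


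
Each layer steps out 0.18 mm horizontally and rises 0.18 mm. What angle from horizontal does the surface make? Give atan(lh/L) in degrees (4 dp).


angle = atan(0.18/0.18) = 45.0 degrees


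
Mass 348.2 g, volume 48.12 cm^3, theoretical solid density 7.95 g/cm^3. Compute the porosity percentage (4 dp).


rho_part = 348.2 / 48.12 = 7.23607648 g/cm^3
Porosity = (1 - 7.23607648/7.95)*100 = 8.9802 %


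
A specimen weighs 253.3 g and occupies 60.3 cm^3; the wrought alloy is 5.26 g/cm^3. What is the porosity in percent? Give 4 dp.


rho_part = 253.3 / 60.3 = 4.20066335 g/cm^3
Porosity = (1 - 4.20066335/5.26)*100 = 20.1395 %


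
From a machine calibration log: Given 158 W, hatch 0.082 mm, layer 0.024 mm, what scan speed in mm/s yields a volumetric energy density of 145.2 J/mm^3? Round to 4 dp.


v = 158 / (145.2*0.082*0.024) = 552.9239 mm/s


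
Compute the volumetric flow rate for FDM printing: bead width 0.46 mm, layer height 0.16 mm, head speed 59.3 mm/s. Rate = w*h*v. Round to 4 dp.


Rate = 0.46 * 0.16 * 59.3 = 4.3645 mm^3/s


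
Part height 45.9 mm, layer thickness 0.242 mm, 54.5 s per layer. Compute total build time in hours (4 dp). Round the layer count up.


Layers = ceil(45.9/0.242) = 190
t = 190 * 54.5 / 3600 = 2.8764 hrs


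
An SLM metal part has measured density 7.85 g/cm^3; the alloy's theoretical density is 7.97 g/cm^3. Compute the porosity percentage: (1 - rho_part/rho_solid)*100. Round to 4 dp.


Porosity = (1-7.85/7.97)*100 = 1.5056 %


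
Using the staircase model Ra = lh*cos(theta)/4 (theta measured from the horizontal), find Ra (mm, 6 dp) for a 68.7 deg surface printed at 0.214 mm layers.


Ra = 0.214 * cos(68.7) / 4 = 0.019434 mm


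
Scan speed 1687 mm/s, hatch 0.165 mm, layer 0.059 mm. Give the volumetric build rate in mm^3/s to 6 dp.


Rate = 1687 * 0.165 * 0.059 = 16.422945 mm^3/s


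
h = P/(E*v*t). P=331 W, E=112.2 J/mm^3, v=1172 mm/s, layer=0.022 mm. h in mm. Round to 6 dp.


h = 331 / (112.2*1172*0.022) = 0.114415 mm


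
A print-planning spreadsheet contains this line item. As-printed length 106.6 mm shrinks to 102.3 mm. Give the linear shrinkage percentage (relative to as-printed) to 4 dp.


Shrinkage = ((106.6-102.3)/106.6)*100 = 4.0338 %


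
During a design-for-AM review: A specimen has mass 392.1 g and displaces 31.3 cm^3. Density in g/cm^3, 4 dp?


rho = 392.1 / 31.3 = 12.5272 g/cm^3


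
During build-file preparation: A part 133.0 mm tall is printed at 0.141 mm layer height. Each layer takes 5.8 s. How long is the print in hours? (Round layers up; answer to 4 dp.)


Layers = ceil(133.0/0.141) = 944
t = 944 * 5.8 / 3600 = 1.5209 hrs


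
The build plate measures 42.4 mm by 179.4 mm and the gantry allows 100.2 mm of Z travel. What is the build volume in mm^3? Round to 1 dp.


V = 42.4 * 179.4 * 100.2 = 762177.3 mm^3


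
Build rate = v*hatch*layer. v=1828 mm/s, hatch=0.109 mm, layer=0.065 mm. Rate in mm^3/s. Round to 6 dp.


Rate = 1828 * 0.109 * 0.065 = 12.95138 mm^3/s


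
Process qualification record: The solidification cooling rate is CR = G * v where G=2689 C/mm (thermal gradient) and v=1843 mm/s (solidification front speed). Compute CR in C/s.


CR = 2689 * 1843 = 4955827 C/s


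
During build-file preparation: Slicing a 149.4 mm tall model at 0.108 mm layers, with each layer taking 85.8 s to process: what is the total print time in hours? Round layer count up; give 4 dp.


Layers = ceil(149.4/0.108) = 1384
t = 1384 * 85.8 / 3600 = 32.9853 hrs


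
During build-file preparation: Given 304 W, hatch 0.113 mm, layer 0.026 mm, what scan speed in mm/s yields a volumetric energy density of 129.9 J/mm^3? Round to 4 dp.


v = 304 / (129.9*0.113*0.026) = 796.5493 mm/s


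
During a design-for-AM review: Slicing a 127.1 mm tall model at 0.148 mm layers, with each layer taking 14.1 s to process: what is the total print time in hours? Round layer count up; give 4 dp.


Layers = ceil(127.1/0.148) = 859
t = 859 * 14.1 / 3600 = 3.3644 hrs


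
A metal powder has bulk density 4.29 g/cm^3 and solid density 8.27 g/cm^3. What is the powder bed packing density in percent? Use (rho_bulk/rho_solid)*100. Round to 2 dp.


Packing = (4.29/8.27)*100 = 51.87 %


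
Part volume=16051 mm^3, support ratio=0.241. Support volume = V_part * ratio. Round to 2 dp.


V_support = 16051 * 0.241 = 3868.29 mm^3


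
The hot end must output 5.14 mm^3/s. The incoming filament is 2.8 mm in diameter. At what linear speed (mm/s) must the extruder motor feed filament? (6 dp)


A = pi*(2.8/2)^2 = 6.157522
v = 5.14 / 6.157522 = 0.834751 mm/s


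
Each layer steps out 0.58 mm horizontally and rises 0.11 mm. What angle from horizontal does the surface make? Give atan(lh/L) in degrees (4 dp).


angle = atan(0.11/0.58) = 10.7389 degrees


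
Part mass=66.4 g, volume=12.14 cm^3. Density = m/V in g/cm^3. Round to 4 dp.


rho = 66.4 / 12.14 = 5.4695 g/cm^3


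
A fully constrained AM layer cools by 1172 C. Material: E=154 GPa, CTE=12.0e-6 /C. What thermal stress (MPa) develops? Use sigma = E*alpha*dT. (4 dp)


sigma = 154*1000 * 12.0e-6 * 1172 = 2165.856 MPa


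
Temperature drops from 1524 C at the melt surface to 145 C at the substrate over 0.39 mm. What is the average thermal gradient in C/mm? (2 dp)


G = (1524-145)/0.39 = 3535.9 C/mm


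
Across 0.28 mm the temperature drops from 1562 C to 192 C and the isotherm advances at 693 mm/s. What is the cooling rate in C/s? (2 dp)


G = (1562-192)/0.28 = 4892.85714286 C/mm
CR = 4892.85714286 * 693 = 3390750.0 C/s


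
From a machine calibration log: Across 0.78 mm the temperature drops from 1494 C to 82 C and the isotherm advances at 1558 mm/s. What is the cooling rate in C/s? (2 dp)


G = (1494-82)/0.78 = 1810.25641026 C/mm
CR = 1810.25641026 * 1558 = 2820379.49 C/s


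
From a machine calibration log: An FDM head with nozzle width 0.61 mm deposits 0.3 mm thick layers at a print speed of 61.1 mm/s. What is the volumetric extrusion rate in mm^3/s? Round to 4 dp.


Rate = 0.61 * 0.3 * 61.1 = 11.1813 mm^3/s


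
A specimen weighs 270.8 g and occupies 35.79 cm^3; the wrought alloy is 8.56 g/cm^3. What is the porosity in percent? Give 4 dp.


rho_part = 270.8 / 35.79 = 7.56635932 g/cm^3
Porosity = (1 - 7.56635932/8.56)*100 = 11.608 %


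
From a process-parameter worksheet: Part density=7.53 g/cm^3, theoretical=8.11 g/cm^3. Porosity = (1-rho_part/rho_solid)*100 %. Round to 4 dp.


Porosity = (1-7.53/8.11)*100 = 7.1517 %


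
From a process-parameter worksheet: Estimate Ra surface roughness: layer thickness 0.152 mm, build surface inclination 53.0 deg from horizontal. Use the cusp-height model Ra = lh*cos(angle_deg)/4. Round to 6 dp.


Ra = 0.152 * cos(53.0) / 4 = 0.022869 mm


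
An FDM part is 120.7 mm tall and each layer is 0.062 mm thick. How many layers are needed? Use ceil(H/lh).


Layers = ceil(120.7/0.062) = 1947


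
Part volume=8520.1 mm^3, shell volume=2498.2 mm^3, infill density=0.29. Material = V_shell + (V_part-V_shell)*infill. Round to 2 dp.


V_infill = (8520.1 - 2498.2) * 0.29 = 1746.35
V_total = 2498.2 + 1746.35 = 4244.55 mm^3


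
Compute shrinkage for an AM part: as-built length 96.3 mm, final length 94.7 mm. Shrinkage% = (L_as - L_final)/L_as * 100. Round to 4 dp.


Shrinkage = ((96.3-94.7)/96.3)*100 = 1.6615 %


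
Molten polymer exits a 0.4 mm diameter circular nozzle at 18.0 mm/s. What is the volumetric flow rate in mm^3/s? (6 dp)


A = pi*(0.4/2)^2 = 0.12566371 mm^2
Q = 0.12566371 * 18.0 = 2.261947 mm^3/s


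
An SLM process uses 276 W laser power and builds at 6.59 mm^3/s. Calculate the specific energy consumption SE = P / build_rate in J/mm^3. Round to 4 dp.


SE = 276 / 6.59 = 41.8816 J/mm^3


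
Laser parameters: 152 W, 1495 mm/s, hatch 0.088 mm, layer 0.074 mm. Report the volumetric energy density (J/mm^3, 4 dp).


E = 152 / (1495*0.088*0.074) = 15.6131 J/mm^3


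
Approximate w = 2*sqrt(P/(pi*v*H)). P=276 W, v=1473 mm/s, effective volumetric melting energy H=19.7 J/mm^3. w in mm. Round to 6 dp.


w = 2*sqrt(276/(pi*1473*19.7)) = 0.110046 mm


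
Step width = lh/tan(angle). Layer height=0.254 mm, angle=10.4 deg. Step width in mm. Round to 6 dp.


step = 0.254 / tan(10.4) = 1.383937 mm


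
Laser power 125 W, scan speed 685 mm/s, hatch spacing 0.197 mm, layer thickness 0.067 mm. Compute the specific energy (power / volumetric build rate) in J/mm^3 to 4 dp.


Build rate = 685 * 0.197 * 0.067 = 9.041315 mm^3/s
SE = 125 / 9.041315 = 13.8254 J/mm^3


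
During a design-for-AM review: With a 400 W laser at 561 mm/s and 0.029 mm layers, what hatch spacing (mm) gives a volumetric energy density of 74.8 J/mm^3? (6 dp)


h = 400 / (74.8*561*0.029) = 0.328698 mm


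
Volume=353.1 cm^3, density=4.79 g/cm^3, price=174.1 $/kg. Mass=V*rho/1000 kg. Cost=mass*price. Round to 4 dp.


Mass = 353.1*4.79/1000 = 1.691349 kg
Cost = 1.691349 * 174.1 = 294.4639 $


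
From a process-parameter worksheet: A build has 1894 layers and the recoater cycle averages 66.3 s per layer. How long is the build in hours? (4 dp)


t = 1894 * 66.3 / 3600 = 34.8812 hrs


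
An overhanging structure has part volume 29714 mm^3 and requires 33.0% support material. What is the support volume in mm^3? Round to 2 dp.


V_support = 29714 * 0.33 = 9805.62 mm^3


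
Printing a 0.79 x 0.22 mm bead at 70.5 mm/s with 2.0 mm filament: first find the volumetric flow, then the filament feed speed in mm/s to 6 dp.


Q = 0.79 * 0.22 * 70.5 = 12.2529 mm^3/s
A_fil = pi*(2.0/2)^2 = 3.14159265 mm^2
v_feed = 12.2529 / 3.14159265 = 3.900219 mm/s


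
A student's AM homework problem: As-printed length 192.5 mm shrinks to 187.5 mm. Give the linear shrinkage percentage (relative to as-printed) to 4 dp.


Shrinkage = ((192.5-187.5)/192.5)*100 = 2.5974 %


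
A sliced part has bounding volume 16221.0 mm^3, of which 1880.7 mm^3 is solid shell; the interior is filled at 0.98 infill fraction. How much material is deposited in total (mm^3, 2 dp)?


V_infill = (16221.0 - 1880.7) * 0.98 = 14053.49
V_total = 1880.7 + 14053.49 = 15934.19 mm^3


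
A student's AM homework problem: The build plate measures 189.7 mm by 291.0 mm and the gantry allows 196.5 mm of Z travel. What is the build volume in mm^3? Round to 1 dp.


V = 189.7 * 291.0 * 196.5 = 10847330.6 mm^3


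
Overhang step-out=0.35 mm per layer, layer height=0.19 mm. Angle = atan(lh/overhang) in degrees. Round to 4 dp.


angle = atan(0.19/0.35) = 28.4956 degrees


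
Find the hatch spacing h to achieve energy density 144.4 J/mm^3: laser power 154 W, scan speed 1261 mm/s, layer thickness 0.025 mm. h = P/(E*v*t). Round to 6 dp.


h = 154 / (144.4*1261*0.025) = 0.03383 mm


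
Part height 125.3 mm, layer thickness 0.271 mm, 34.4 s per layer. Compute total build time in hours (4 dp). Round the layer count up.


Layers = ceil(125.3/0.271) = 463
t = 463 * 34.4 / 3600 = 4.4242 hrs


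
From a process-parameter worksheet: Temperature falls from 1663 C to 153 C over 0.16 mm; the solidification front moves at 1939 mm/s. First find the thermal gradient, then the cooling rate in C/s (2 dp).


G = (1663-153)/0.16 = 9437.5 C/mm
CR = 9437.5 * 1939 = 18299312.5 C/s


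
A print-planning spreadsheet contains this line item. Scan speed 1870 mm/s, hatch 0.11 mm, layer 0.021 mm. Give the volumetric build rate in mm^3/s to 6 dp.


Rate = 1870 * 0.11 * 0.021 = 4.3197 mm^3/s


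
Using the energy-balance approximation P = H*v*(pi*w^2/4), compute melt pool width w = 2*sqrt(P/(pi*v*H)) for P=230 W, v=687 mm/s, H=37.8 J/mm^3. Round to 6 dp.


w = 2*sqrt(230/(pi*687*37.8)) = 0.106193 mm


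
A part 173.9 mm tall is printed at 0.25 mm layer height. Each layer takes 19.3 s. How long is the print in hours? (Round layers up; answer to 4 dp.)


Layers = ceil(173.9/0.25) = 696
t = 696 * 19.3 / 3600 = 3.7313 hrs


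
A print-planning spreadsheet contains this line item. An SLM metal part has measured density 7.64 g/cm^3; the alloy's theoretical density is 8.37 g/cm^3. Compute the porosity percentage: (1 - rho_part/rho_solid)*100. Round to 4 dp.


Porosity = (1-7.64/8.37)*100 = 8.7216 %


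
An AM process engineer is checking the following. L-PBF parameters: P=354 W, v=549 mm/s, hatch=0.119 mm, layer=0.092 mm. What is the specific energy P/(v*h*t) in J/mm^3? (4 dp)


Build rate = 549 * 0.119 * 0.092 = 6.010452 mm^3/s
SE = 354 / 6.010452 = 58.8974 J/mm^3


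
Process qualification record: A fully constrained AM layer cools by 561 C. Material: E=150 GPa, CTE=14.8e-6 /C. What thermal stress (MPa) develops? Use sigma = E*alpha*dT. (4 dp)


sigma = 150*1000 * 14.8e-6 * 561 = 1245.42 MPa


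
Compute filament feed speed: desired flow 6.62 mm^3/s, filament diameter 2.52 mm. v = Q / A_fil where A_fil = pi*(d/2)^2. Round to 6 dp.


A = pi*(2.52/2)^2 = 4.987592
v = 6.62 / 4.987592 = 1.327294 mm/s


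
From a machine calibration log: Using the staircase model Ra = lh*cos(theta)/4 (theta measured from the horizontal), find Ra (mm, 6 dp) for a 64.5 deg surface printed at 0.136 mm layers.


Ra = 0.136 * cos(64.5) / 4 = 0.014637 mm


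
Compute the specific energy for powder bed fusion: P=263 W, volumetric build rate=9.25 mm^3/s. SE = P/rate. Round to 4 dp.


SE = 263 / 9.25 = 28.4324 J/mm^3


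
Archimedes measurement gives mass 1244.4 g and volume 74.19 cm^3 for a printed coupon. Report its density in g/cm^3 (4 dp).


rho = 1244.4 / 74.19 = 16.7732 g/cm^3


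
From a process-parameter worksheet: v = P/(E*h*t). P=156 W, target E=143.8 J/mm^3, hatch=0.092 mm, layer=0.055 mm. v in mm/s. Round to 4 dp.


v = 156 / (143.8*0.092*0.055) = 214.3953 mm/s


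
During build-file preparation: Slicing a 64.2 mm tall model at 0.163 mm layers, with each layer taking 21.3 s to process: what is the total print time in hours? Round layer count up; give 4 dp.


Layers = ceil(64.2/0.163) = 394
t = 394 * 21.3 / 3600 = 2.3312 hrs


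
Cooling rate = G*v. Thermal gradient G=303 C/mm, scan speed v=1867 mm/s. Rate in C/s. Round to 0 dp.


CR = 303 * 1867 = 565701 C/s


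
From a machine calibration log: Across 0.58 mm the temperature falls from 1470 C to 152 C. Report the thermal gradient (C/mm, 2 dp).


G = (1470-152)/0.58 = 2272.41 C/mm


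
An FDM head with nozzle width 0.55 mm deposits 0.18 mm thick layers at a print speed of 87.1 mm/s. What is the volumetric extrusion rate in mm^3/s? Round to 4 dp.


Rate = 0.55 * 0.18 * 87.1 = 8.6229 mm^3/s


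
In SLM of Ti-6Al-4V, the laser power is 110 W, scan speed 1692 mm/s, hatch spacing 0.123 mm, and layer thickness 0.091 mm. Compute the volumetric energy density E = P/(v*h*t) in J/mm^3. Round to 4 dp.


E = 110 / (1692*0.123*0.091) = 5.8083 J/mm^3


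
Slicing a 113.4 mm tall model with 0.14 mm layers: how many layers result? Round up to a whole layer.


Layers = ceil(113.4/0.14) = 810


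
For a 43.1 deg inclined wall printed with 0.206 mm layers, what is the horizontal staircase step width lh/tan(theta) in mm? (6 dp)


step = 0.206 / tan(43.1) = 0.220136 mm


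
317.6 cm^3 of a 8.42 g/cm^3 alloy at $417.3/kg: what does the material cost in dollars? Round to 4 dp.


Mass = 317.6*8.42/1000 = 2.674192 kg
Cost = 2.674192 * 417.3 = 1115.9403 $


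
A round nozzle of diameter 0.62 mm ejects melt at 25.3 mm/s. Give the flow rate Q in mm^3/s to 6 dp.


A = pi*(0.62/2)^2 = 0.30190705 mm^2
Q = 0.30190705 * 25.3 = 7.638248 mm^3/s


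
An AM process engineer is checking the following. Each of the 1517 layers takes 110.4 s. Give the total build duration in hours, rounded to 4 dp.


t = 1517 * 110.4 / 3600 = 46.5213 hrs


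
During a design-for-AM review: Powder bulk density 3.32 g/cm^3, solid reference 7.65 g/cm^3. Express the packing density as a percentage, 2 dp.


Packing = (3.32/7.65)*100 = 43.4 %


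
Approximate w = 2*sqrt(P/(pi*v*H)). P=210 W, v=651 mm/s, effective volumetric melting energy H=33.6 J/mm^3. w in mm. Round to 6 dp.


w = 2*sqrt(210/(pi*651*33.6)) = 0.110562 mm


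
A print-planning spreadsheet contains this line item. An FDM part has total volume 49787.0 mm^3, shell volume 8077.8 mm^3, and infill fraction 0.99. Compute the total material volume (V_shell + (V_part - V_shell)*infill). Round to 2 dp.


V_infill = (49787.0 - 8077.8) * 0.99 = 41292.11
V_total = 8077.8 + 41292.11 = 49369.91 mm^3


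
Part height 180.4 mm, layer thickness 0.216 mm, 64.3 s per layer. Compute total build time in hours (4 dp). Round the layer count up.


Layers = ceil(180.4/0.216) = 836
t = 836 * 64.3 / 3600 = 14.9319 hrs


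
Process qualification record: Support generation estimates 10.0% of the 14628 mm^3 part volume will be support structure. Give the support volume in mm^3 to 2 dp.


V_support = 14628 * 0.1 = 1462.8 mm^3


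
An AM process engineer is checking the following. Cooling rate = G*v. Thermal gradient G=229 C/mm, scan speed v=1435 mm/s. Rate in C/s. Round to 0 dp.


CR = 229 * 1435 = 328615 C/s


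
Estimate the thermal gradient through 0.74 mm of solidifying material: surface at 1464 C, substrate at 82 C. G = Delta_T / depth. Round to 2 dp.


G = (1464-82)/0.74 = 1867.57 C/mm


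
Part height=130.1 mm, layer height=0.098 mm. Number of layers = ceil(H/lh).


Layers = ceil(130.1/0.098) = 1328


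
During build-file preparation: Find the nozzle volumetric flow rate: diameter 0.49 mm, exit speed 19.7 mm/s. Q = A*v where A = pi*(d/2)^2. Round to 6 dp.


A = pi*(0.49/2)^2 = 0.1885741 mm^2
Q = 0.1885741 * 19.7 = 3.71491 mm^3/s


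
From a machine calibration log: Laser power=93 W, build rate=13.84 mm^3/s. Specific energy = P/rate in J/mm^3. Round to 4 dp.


SE = 93 / 13.84 = 6.7197 J/mm^3


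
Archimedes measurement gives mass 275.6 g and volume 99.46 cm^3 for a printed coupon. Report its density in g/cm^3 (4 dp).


rho = 275.6 / 99.46 = 2.771 g/cm^3


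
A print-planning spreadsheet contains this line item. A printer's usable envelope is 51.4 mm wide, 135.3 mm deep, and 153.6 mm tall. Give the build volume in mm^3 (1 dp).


V = 51.4 * 135.3 * 153.6 = 1068198.9 mm^3


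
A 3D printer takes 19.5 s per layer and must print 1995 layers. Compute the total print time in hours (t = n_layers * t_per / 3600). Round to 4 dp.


t = 1995 * 19.5 / 3600 = 10.8063 hrs


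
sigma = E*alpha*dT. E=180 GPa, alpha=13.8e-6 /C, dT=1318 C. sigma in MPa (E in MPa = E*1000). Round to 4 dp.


sigma = 180*1000 * 13.8e-6 * 1318 = 3273.912 MPa


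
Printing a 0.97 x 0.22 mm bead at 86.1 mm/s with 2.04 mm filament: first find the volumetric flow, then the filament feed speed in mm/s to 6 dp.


Q = 0.97 * 0.22 * 86.1 = 18.37374 mm^3/s
A_fil = pi*(2.04/2)^2 = 3.268513 mm^2
v_feed = 18.37374 / 3.268513 = 5.621437 mm/s


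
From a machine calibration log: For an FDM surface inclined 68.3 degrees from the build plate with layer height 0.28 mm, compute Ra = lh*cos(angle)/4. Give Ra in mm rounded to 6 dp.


Ra = 0.28 * cos(68.3) / 4 = 0.025882 mm


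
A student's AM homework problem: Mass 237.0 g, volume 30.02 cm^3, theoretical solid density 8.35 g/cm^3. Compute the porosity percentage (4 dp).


rho_part = 237.0 / 30.02 = 7.89473684 g/cm^3
Porosity = (1 - 7.89473684/8.35)*100 = 5.4523 %


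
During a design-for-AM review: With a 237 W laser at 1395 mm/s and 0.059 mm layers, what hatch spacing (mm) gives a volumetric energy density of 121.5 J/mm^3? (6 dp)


h = 237 / (121.5*1395*0.059) = 0.0237 mm


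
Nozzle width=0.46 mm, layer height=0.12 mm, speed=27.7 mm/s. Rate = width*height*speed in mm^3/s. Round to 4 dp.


Rate = 0.46 * 0.12 * 27.7 = 1.529 mm^3/s


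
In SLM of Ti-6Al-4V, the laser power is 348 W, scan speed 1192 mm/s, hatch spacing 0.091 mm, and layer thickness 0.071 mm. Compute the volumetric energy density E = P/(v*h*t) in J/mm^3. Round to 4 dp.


E = 348 / (1192*0.091*0.071) = 45.1859 J/mm^3


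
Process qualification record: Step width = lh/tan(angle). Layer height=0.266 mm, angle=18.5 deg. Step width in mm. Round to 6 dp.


step = 0.266 / tan(18.5) = 0.79499 mm


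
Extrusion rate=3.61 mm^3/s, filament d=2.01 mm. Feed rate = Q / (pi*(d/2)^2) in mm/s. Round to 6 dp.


A = pi*(2.01/2)^2 = 3.173087
v = 3.61 / 3.173087 = 1.137693 mm/s


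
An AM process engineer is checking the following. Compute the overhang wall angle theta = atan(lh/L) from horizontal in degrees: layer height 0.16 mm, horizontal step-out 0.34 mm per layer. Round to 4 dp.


angle = atan(0.16/0.34) = 25.2011 degrees


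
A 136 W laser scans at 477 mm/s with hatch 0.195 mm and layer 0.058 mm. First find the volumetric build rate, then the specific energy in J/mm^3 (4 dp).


Build rate = 477 * 0.195 * 0.058 = 5.39487 mm^3/s
SE = 136 / 5.39487 = 25.2091 J/mm^3


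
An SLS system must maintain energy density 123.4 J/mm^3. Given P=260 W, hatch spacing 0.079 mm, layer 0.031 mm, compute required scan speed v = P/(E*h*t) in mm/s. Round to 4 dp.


v = 260 / (123.4*0.079*0.031) = 860.3386 mm/s


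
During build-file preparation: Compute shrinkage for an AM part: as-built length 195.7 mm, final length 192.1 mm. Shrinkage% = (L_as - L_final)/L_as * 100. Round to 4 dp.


Shrinkage = ((195.7-192.1)/195.7)*100 = 1.8396 %


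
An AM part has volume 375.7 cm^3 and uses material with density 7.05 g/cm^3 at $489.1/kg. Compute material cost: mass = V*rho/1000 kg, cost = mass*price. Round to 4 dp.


Mass = 375.7*7.05/1000 = 2.648685 kg
Cost = 2.648685 * 489.1 = 1295.4718 $


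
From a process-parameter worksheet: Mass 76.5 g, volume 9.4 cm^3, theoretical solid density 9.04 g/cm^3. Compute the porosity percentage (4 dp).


rho_part = 76.5 / 9.4 = 8.13829787 g/cm^3
Porosity = (1 - 8.13829787/9.04)*100 = 9.9746 %


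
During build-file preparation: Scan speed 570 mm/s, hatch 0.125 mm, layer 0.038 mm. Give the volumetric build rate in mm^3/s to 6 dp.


Rate = 570 * 0.125 * 0.038 = 2.7075 mm^3/s


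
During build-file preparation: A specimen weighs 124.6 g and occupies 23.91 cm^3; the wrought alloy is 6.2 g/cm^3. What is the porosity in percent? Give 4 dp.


rho_part = 124.6 / 23.91 = 5.2112087 g/cm^3
Porosity = (1 - 5.2112087/6.2)*100 = 15.9482 %


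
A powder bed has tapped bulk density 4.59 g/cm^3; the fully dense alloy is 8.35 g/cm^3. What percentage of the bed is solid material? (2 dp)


Packing = (4.59/8.35)*100 = 54.97 %


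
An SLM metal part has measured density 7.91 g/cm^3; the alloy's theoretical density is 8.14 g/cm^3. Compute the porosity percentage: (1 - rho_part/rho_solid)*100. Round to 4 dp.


Porosity = (1-7.91/8.14)*100 = 2.8256 %


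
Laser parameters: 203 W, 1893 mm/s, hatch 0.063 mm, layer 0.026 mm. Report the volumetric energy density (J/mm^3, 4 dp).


E = 203 / (1893*0.063*0.026) = 65.4684 J/mm^3


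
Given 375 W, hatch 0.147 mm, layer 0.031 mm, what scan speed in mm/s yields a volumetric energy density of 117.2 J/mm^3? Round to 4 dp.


v = 375 / (117.2*0.147*0.031) = 702.1415 mm/s


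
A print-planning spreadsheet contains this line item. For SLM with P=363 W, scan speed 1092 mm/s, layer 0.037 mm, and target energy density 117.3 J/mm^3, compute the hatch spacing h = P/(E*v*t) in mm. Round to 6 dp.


h = 363 / (117.3*1092*0.037) = 0.076592 mm


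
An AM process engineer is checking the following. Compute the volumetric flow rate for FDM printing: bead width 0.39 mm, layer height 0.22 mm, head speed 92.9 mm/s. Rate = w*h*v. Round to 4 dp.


Rate = 0.39 * 0.22 * 92.9 = 7.9708 mm^3/s


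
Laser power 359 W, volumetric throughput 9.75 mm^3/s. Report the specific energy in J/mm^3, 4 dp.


SE = 359 / 9.75 = 36.8205 J/mm^3


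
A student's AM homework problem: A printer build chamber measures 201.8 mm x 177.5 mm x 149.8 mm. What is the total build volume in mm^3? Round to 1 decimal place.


V = 201.8 * 177.5 * 149.8 = 5365761.1 mm^3


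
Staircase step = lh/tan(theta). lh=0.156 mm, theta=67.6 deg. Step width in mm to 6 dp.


step = 0.156 / tan(67.6) = 0.064299 mm


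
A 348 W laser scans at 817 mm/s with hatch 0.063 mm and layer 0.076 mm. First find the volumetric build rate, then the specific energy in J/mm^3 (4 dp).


Build rate = 817 * 0.063 * 0.076 = 3.911796 mm^3/s
SE = 348 / 3.911796 = 88.9617 J/mm^3


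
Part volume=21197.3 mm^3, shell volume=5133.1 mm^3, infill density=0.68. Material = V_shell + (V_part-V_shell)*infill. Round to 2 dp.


V_infill = (21197.3 - 5133.1) * 0.68 = 10923.66
V_total = 5133.1 + 10923.66 = 16056.76 mm^3


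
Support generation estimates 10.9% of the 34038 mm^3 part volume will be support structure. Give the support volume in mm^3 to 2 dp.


V_support = 34038 * 0.109 = 3710.14 mm^3


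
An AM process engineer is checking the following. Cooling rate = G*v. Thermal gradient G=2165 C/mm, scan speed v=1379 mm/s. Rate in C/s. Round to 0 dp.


CR = 2165 * 1379 = 2985535 C/s


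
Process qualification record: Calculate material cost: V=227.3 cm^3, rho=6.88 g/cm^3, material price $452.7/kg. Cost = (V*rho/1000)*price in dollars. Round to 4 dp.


Mass = 227.3*6.88/1000 = 1.563824 kg
Cost = 1.563824 * 452.7 = 707.9431 $


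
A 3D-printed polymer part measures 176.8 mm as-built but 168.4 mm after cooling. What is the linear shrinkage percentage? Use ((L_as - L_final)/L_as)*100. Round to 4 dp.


Shrinkage = ((176.8-168.4)/176.8)*100 = 4.7511 %


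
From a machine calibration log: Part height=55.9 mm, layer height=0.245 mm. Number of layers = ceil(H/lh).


Layers = ceil(55.9/0.245) = 229


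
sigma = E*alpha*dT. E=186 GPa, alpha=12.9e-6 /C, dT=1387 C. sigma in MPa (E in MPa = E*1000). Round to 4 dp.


sigma = 186*1000 * 12.9e-6 * 1387 = 3327.9678 MPa


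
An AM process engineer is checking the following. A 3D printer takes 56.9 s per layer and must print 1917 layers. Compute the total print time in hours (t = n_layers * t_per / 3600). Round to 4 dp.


t = 1917 * 56.9 / 3600 = 30.2993 hrs


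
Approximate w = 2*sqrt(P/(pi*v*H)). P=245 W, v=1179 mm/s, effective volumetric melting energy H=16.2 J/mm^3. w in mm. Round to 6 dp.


w = 2*sqrt(245/(pi*1179*16.2)) = 0.127798 mm
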